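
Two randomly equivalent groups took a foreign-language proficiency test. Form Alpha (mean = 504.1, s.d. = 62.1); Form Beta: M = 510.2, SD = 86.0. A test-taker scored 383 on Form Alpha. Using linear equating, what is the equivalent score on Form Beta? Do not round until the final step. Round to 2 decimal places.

Linear equating: y = (SD_Y/SD_X)(x − M_X) + M_Y
y = (86.0/62.1)(383 − 504.1) + 510.2
y = 1.384863 × -121.1 + 510.2 = -167.7069 + 510.2 = 342.49

342.49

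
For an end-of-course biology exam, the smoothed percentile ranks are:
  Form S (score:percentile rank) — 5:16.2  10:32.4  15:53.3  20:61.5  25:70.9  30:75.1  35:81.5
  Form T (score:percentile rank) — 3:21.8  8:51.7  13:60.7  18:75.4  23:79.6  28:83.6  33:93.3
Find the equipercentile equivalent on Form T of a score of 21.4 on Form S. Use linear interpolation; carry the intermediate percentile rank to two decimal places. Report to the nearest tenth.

PR of 21.4 on Form S: 61.5 + (21.4 − 20)/(25 − 20) × (70.9 − 61.5) = 64.13
On Form T, PR 64.13 falls between score 13 (PR 60.7) and 18 (PR 75.4).
Interpolate: 13 + (64.13 − 60.7)/(75.4 − 60.7) × (18 − 13) = 14.2

14.2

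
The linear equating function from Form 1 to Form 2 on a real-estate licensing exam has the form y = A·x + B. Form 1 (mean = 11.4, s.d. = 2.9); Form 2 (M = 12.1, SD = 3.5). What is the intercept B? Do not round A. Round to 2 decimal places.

-1.66

A = SD_Y / SD_X = 3.5 / 2.9 = 1.206897
B = M_Y − A·M_X = 12.1 − 1.206897 × 11.4 = -1.66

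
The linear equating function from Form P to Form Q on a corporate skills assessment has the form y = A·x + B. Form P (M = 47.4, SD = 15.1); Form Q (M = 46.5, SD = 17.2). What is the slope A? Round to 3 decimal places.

A = SD_Y / SD_X = 17.2 / 15.1 = 1.139

1.139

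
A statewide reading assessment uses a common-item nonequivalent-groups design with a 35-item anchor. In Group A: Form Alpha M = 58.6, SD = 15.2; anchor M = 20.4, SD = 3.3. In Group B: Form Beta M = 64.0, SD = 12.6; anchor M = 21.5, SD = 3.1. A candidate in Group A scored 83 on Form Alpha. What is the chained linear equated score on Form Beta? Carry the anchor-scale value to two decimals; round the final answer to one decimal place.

Form Alpha → anchor (Group A): v = (3.3/15.2)(83 − 58.6) + 20.4 = 25.70
anchor → Form Beta (Group B): y = (12.6/3.1)(25.70 − 21.5) + 64.0 = 81.1

81.1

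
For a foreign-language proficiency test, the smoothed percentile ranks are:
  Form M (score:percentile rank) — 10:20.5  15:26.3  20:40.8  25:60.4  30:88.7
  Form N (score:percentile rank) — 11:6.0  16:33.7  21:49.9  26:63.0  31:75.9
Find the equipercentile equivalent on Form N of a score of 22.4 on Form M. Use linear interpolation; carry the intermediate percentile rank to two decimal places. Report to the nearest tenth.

PR of 22.4 on Form M: 40.8 + (22.4 − 20)/(25 − 20) × (60.4 − 40.8) = 50.21
On Form N, PR 50.21 falls between score 21 (PR 49.9) and 26 (PR 63.0).
Interpolate: 21 + (50.21 − 49.9)/(63.0 − 49.9) × (26 − 21) = 21.1

21.1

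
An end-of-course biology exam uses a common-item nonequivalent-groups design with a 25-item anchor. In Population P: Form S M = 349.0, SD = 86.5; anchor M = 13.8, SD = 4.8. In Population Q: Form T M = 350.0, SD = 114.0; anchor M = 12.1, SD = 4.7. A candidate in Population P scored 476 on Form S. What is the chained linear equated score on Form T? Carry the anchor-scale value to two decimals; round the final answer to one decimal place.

562.2

Form S → anchor (Population P): v = (4.8/86.5)(476 − 349.0) + 13.8 = 20.85
anchor → Form T (Population Q): y = (114.0/4.7)(20.85 − 12.1) + 350.0 = 562.2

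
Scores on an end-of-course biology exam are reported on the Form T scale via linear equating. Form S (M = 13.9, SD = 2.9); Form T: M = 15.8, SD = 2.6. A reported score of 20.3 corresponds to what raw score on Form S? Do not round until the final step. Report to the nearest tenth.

18.9

Invert y = (SD_Y/SD_X)(x − M_X) + M_Y:
x = (SD_X/SD_Y)(y − M_Y) + M_X = (2.9/2.6)(20.3 − 15.8) + 13.9
x = 1.115385 × 4.500 + 13.9 = 18.9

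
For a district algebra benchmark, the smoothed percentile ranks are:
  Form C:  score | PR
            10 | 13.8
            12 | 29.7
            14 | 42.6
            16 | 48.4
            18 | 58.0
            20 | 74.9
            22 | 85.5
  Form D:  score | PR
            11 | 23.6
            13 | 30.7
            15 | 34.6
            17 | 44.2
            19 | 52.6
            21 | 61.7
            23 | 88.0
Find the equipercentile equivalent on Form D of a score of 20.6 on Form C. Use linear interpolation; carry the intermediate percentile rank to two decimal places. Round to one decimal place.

PR of 20.6 on Form C: 74.9 + (20.6 − 20)/(22 − 20) × (85.5 − 74.9) = 78.08
On Form D, PR 78.08 falls between score 21 (PR 61.7) and 23 (PR 88.0).
Interpolate: 21 + (78.08 − 61.7)/(88.0 − 61.7) × (23 − 21) = 22.2

22.2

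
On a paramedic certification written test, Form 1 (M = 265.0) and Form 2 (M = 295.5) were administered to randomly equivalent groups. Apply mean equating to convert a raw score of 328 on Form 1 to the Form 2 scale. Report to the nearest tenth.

Mean equating: y = x + (M_Y − M_X) = 328 + (295.5 − 265.0) = 358.5

358.5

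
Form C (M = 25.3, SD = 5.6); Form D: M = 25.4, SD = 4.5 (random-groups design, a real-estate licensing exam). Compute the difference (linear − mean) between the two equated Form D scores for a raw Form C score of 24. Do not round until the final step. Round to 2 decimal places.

Mean-equated: 24 + (25.4 − 25.3) = 24.10
Linear-equated: (4.5/5.6)(24 − 25.3) + 25.4 = 24.355
Difference = 24.355 − 24.10 = 0.26

0.26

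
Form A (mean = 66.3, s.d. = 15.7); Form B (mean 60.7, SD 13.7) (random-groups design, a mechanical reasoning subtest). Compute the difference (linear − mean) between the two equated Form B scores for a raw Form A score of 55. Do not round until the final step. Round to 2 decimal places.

Mean-equated: 55 + (60.7 − 66.3) = 49.40
Linear-equated: (13.7/15.7)(55 − 66.3) + 60.7 = 50.839
Difference = 50.839 − 49.40 = 1.44

1.44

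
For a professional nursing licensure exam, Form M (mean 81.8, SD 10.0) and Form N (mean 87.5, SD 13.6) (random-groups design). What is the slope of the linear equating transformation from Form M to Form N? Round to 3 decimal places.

1.360

A = SD_Y / SD_X = 13.6 / 10.0 = 1.360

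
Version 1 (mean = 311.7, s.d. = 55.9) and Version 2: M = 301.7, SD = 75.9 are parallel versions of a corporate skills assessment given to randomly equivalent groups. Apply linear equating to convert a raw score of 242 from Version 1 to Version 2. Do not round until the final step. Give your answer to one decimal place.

207.1

Linear equating: y = (SD_Y/SD_X)(x − M_X) + M_Y
y = (75.9/55.9)(242 − 311.7) + 301.7
y = 1.357782 × -69.7 + 301.7 = -94.6374 + 301.7 = 207.1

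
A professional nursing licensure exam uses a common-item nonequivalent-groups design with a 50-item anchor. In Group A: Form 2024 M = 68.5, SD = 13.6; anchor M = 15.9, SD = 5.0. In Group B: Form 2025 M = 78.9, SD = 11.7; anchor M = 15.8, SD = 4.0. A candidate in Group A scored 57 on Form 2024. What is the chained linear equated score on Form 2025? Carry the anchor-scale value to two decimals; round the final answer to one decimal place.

66.8

Form 2024 → anchor (Group A): v = (5.0/13.6)(57 − 68.5) + 15.9 = 11.67
anchor → Form 2025 (Group B): y = (11.7/4.0)(11.67 − 15.8) + 78.9 = 66.8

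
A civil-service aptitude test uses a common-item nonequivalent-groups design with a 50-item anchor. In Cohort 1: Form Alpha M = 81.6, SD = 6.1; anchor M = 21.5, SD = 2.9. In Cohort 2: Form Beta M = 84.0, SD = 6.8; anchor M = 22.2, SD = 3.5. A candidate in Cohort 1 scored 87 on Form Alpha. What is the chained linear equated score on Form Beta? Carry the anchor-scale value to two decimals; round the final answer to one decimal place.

87.6

Form Alpha → anchor (Cohort 1): v = (2.9/6.1)(87 − 81.6) + 21.5 = 24.07
anchor → Form Beta (Cohort 2): y = (6.8/3.5)(24.07 − 22.2) + 84.0 = 87.6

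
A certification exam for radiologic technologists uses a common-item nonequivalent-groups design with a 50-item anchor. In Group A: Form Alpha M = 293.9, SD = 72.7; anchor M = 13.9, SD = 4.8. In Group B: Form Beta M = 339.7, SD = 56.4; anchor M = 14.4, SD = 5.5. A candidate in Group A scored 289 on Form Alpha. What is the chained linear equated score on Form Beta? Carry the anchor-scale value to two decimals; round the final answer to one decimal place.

331.3

Form Alpha → anchor (Group A): v = (4.8/72.7)(289 − 293.9) + 13.9 = 13.58
anchor → Form Beta (Group B): y = (56.4/5.5)(13.58 − 14.4) + 339.7 = 331.3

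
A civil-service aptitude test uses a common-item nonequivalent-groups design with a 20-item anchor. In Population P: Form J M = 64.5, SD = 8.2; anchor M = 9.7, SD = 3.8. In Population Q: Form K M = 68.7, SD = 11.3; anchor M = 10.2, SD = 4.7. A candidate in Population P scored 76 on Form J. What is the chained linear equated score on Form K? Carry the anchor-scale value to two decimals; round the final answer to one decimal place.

80.3

Form J → anchor (Population P): v = (3.8/8.2)(76 − 64.5) + 9.7 = 15.03
anchor → Form K (Population Q): y = (11.3/4.7)(15.03 − 10.2) + 68.7 = 80.3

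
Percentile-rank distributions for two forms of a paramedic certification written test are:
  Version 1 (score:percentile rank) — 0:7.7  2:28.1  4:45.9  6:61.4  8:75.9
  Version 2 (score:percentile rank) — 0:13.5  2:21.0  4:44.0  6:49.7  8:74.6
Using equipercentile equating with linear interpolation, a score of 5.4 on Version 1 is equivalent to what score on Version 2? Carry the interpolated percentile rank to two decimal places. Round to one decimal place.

PR of 5.4 on Version 1: 45.9 + (5.4 − 4)/(6 − 4) × (61.4 − 45.9) = 56.75
On Version 2, PR 56.75 falls between score 6 (PR 49.7) and 8 (PR 74.6).
Interpolate: 6 + (56.75 − 49.7)/(74.6 − 49.7) × (8 − 6) = 6.6

6.6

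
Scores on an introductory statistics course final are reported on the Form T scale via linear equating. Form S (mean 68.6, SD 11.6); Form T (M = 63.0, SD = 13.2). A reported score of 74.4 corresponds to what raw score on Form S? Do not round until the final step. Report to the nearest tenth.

78.6

Invert y = (SD_Y/SD_X)(x − M_X) + M_Y:
x = (SD_X/SD_Y)(y − M_Y) + M_X = (11.6/13.2)(74.4 − 63.0) + 68.6
x = 0.878788 × 11.400 + 68.6 = 78.6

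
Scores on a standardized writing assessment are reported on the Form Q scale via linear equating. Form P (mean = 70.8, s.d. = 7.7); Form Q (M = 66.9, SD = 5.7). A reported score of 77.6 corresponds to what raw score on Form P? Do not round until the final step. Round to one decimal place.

Invert y = (SD_Y/SD_X)(x − M_X) + M_Y:
x = (SD_X/SD_Y)(y − M_Y) + M_X = (7.7/5.7)(77.6 − 66.9) + 70.8
x = 1.350877 × 10.700 + 70.8 = 85.3

85.3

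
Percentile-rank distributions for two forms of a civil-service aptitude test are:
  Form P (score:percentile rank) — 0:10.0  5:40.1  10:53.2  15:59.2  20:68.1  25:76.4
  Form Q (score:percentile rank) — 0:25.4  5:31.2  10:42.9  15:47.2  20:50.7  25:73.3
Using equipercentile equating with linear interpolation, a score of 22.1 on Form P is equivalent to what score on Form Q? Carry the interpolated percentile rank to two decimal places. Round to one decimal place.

24.6

PR of 22.1 on Form P: 68.1 + (22.1 − 20)/(25 − 20) × (76.4 − 68.1) = 71.59
On Form Q, PR 71.59 falls between score 20 (PR 50.7) and 25 (PR 73.3).
Interpolate: 20 + (71.59 − 50.7)/(73.3 − 50.7) × (25 − 20) = 24.6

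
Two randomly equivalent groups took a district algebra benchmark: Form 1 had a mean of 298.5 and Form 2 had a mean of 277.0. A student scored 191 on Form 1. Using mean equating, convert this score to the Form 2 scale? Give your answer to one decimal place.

Mean equating: y = x + (M_Y − M_X) = 191 + (277.0 − 298.5) = 169.5

169.5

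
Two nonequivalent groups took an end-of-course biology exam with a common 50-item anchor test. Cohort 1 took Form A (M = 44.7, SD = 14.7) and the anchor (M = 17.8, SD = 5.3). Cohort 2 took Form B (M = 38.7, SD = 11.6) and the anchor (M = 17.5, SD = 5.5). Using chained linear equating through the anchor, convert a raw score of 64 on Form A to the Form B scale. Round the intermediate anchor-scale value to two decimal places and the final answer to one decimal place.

Form A → anchor (Cohort 1): v = (5.3/14.7)(64 − 44.7) + 17.8 = 24.76
anchor → Form B (Cohort 2): y = (11.6/5.5)(24.76 − 17.5) + 38.7 = 54.0

54.0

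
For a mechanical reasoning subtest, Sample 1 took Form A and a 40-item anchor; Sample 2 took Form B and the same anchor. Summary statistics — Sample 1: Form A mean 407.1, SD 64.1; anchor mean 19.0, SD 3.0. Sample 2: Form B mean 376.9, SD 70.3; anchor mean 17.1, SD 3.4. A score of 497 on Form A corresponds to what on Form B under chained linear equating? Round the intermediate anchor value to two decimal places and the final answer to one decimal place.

503.2

Form A → anchor (Sample 1): v = (3.0/64.1)(497 − 407.1) + 19.0 = 23.21
anchor → Form B (Sample 2): y = (70.3/3.4)(23.21 − 17.1) + 376.9 = 503.2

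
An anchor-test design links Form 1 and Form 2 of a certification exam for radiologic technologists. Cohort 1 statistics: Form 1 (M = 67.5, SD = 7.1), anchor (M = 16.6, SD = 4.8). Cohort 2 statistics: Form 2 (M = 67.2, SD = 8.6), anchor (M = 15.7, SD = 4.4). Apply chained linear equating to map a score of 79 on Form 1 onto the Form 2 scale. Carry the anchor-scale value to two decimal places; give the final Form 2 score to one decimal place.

Form 1 → anchor (Cohort 1): v = (4.8/7.1)(79 − 67.5) + 16.6 = 24.37
anchor → Form 2 (Cohort 2): y = (8.6/4.4)(24.37 − 15.7) + 67.2 = 84.1

84.1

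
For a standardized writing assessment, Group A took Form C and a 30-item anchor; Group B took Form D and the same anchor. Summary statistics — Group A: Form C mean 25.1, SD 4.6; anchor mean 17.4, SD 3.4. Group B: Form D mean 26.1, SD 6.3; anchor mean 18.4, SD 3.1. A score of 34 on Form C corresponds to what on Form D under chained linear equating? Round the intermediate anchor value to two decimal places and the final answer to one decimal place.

37.4

Form C → anchor (Group A): v = (3.4/4.6)(34 − 25.1) + 17.4 = 23.98
anchor → Form D (Group B): y = (6.3/3.1)(23.98 − 18.4) + 26.1 = 37.4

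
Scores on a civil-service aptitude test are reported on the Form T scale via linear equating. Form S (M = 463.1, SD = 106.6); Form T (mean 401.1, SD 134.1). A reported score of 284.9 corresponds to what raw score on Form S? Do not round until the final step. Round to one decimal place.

Invert y = (SD_Y/SD_X)(x − M_X) + M_Y:
x = (SD_X/SD_Y)(y − M_Y) + M_X = (106.6/134.1)(284.9 − 401.1) + 463.1
x = 0.794929 × -116.200 + 463.1 = 370.7

370.7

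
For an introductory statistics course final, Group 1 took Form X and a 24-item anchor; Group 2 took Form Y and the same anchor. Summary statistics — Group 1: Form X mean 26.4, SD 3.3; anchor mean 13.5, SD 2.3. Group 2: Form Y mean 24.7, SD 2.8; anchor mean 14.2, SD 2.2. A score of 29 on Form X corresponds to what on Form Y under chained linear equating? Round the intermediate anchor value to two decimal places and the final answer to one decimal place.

26.1

Form X → anchor (Group 1): v = (2.3/3.3)(29 − 26.4) + 13.5 = 15.31
anchor → Form Y (Group 2): y = (2.8/2.2)(15.31 − 14.2) + 24.7 = 26.1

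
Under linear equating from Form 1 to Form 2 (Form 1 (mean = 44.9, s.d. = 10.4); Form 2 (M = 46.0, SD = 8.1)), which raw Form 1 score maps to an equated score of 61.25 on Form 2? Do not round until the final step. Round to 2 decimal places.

64.48

Invert y = (SD_Y/SD_X)(x − M_X) + M_Y:
x = (SD_X/SD_Y)(y − M_Y) + M_X = (10.4/8.1)(61.25 − 46.0) + 44.9
x = 1.283951 × 15.250 + 44.9 = 64.48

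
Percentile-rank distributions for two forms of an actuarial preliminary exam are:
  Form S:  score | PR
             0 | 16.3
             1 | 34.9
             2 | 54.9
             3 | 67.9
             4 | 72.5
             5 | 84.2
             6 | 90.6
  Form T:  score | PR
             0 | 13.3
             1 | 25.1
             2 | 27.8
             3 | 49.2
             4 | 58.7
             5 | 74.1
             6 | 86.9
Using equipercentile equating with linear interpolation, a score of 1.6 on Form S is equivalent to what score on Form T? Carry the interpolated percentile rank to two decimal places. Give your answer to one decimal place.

2.9

PR of 1.6 on Form S: 34.9 + (1.6 − 1)/(2 − 1) × (54.9 − 34.9) = 46.90
On Form T, PR 46.90 falls between score 2 (PR 27.8) and 3 (PR 49.2).
Interpolate: 2 + (46.90 − 27.8)/(49.2 − 27.8) × (3 − 2) = 2.9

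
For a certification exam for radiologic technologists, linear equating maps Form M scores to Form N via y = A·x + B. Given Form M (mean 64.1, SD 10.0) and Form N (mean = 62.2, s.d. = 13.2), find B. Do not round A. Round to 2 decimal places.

A = SD_Y / SD_X = 13.2 / 10.0 = 1.320000
B = M_Y − A·M_X = 62.2 − 1.320000 × 64.1 = -22.41

-22.41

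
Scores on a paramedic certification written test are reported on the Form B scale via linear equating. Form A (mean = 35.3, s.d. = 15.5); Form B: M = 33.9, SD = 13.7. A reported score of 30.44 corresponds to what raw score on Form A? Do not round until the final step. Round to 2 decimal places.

Invert y = (SD_Y/SD_X)(x − M_X) + M_Y:
x = (SD_X/SD_Y)(y − M_Y) + M_X = (15.5/13.7)(30.44 − 33.9) + 35.3
x = 1.131387 × -3.460 + 35.3 = 31.39

31.39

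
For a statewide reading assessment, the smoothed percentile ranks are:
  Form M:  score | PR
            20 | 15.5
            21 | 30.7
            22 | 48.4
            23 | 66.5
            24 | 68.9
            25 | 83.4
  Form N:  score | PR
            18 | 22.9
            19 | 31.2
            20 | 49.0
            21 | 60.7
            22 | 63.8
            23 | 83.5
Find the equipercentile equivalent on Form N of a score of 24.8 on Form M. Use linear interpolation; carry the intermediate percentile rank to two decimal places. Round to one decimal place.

22.8

PR of 24.8 on Form M: 68.9 + (24.8 − 24)/(25 − 24) × (83.4 − 68.9) = 80.50
On Form N, PR 80.50 falls between score 22 (PR 63.8) and 23 (PR 83.5).
Interpolate: 22 + (80.50 − 63.8)/(83.5 − 63.8) × (23 − 22) = 22.8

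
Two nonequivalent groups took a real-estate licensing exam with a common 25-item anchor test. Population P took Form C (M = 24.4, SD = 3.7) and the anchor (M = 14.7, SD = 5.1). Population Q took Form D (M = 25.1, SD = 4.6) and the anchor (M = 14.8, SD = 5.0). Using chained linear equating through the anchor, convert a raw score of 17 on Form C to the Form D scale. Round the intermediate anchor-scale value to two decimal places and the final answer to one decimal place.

Form C → anchor (Population P): v = (5.1/3.7)(17 − 24.4) + 14.7 = 4.50
anchor → Form D (Population Q): y = (4.6/5.0)(4.50 − 14.8) + 25.1 = 15.6

15.6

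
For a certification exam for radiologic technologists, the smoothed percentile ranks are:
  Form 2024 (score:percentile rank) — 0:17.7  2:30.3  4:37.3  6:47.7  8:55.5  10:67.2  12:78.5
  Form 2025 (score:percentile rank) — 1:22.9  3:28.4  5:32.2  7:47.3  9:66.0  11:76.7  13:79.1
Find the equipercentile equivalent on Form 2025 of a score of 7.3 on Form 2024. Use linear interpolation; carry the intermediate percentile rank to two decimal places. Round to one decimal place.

PR of 7.3 on Form 2024: 47.7 + (7.3 − 6)/(8 − 6) × (55.5 − 47.7) = 52.77
On Form 2025, PR 52.77 falls between score 7 (PR 47.3) and 9 (PR 66.0).
Interpolate: 7 + (52.77 − 47.3)/(66.0 − 47.3) × (9 − 7) = 7.6

7.6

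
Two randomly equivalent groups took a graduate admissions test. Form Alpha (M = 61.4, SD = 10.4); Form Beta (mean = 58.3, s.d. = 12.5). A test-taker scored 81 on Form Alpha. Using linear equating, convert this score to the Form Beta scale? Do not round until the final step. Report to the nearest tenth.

81.9

Linear equating: y = (SD_Y/SD_X)(x − M_X) + M_Y
y = (12.5/10.4)(81 − 61.4) + 58.3
y = 1.201923 × 19.6 + 58.3 = 23.5577 + 58.3 = 81.9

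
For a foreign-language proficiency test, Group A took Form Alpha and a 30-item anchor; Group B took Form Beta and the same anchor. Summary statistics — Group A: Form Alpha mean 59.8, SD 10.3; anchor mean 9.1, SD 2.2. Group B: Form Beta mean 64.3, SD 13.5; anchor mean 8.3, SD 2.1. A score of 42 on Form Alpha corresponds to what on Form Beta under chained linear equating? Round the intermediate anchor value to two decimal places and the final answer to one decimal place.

45.0

Form Alpha → anchor (Group A): v = (2.2/10.3)(42 − 59.8) + 9.1 = 5.30
anchor → Form Beta (Group B): y = (13.5/2.1)(5.30 − 8.3) + 64.3 = 45.0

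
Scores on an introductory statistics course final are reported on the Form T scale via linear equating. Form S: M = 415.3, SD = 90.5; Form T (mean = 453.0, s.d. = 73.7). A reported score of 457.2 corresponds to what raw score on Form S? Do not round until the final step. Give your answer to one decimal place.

Invert y = (SD_Y/SD_X)(x − M_X) + M_Y:
x = (SD_X/SD_Y)(y − M_Y) + M_X = (90.5/73.7)(457.2 − 453.0) + 415.3
x = 1.227951 × 4.200 + 415.3 = 420.5

420.5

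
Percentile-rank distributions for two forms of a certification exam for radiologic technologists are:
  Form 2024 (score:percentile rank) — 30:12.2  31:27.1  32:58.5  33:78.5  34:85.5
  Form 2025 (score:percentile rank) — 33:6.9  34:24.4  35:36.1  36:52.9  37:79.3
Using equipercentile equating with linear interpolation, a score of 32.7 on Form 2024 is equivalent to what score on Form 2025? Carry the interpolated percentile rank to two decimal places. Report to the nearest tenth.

36.7

PR of 32.7 on Form 2024: 58.5 + (32.7 − 32)/(33 − 32) × (78.5 − 58.5) = 72.50
On Form 2025, PR 72.50 falls between score 36 (PR 52.9) and 37 (PR 79.3).
Interpolate: 36 + (72.50 − 52.9)/(79.3 − 52.9) × (37 − 36) = 36.7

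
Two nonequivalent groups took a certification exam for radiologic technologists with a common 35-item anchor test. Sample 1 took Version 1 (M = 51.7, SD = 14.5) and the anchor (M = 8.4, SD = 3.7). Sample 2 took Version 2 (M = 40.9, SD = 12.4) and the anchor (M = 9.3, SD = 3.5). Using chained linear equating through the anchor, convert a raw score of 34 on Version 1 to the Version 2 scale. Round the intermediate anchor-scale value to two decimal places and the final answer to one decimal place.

Version 1 → anchor (Sample 1): v = (3.7/14.5)(34 − 51.7) + 8.4 = 3.88
anchor → Version 2 (Sample 2): y = (12.4/3.5)(3.88 − 9.3) + 40.9 = 21.7

21.7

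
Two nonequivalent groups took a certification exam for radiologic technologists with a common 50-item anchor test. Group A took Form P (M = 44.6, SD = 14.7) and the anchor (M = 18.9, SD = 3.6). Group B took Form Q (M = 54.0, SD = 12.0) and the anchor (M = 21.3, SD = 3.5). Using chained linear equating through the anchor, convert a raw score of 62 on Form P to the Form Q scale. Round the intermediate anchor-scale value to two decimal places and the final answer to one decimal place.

60.4

Form P → anchor (Group A): v = (3.6/14.7)(62 − 44.6) + 18.9 = 23.16
anchor → Form Q (Group B): y = (12.0/3.5)(23.16 − 21.3) + 54.0 = 60.4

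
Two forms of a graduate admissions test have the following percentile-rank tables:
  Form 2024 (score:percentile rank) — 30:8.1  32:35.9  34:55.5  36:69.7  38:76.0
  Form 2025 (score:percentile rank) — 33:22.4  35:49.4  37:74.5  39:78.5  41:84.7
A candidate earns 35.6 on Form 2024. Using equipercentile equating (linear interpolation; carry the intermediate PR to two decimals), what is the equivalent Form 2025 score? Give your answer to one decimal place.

36.4

PR of 35.6 on Form 2024: 55.5 + (35.6 − 34)/(36 − 34) × (69.7 − 55.5) = 66.86
On Form 2025, PR 66.86 falls between score 35 (PR 49.4) and 37 (PR 74.5).
Interpolate: 35 + (66.86 − 49.4)/(74.5 − 49.4) × (37 − 35) = 36.4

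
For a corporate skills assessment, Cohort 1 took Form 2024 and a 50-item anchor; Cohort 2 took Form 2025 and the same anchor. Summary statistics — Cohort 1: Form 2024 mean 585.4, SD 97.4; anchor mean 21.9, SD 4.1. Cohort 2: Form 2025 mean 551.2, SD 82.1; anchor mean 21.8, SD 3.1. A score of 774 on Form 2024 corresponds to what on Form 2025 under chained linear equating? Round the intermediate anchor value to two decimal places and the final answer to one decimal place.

764.1

Form 2024 → anchor (Cohort 1): v = (4.1/97.4)(774 − 585.4) + 21.9 = 29.84
anchor → Form 2025 (Cohort 2): y = (82.1/3.1)(29.84 − 21.8) + 551.2 = 764.1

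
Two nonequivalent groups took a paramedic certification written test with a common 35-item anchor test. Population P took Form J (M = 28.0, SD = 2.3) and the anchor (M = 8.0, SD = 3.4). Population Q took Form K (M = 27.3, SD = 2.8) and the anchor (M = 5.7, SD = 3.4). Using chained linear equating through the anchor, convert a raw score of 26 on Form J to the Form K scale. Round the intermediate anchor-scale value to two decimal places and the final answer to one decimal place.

26.8

Form J → anchor (Population P): v = (3.4/2.3)(26 − 28.0) + 8.0 = 5.04
anchor → Form K (Population Q): y = (2.8/3.4)(5.04 − 5.7) + 27.3 = 26.8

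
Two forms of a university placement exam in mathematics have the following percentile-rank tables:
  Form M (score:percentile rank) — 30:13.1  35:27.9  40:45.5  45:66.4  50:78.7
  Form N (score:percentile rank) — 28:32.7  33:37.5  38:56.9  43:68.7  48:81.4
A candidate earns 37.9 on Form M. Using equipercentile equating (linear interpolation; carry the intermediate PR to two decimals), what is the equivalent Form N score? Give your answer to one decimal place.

33.2

PR of 37.9 on Form M: 27.9 + (37.9 − 35)/(40 − 35) × (45.5 − 27.9) = 38.11
On Form N, PR 38.11 falls between score 33 (PR 37.5) and 38 (PR 56.9).
Interpolate: 33 + (38.11 − 37.5)/(56.9 − 37.5) × (38 − 33) = 33.2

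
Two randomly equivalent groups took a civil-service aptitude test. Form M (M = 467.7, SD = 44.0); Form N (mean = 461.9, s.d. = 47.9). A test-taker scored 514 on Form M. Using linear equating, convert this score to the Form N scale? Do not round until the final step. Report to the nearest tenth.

512.3

Linear equating: y = (SD_Y/SD_X)(x − M_X) + M_Y
y = (47.9/44.0)(514 − 467.7) + 461.9
y = 1.088636 × 46.3 + 461.9 = 50.4039 + 461.9 = 512.3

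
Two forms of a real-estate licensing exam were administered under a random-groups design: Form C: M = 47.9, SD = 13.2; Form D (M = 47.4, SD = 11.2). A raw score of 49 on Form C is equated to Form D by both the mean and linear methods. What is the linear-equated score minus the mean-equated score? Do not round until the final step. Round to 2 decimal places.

Mean-equated: 49 + (47.4 − 47.9) = 48.50
Linear-equated: (11.2/13.2)(49 − 47.9) + 47.4 = 48.333
Difference = 48.333 − 48.50 = -0.17

-0.17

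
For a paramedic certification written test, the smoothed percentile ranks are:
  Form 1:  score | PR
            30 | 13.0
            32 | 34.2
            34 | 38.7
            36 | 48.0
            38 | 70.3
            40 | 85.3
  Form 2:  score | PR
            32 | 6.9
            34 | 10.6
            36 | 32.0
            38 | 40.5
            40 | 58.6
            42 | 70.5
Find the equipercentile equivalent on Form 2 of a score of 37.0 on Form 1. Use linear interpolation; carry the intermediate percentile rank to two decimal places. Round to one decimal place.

PR of 37.0 on Form 1: 48.0 + (37.0 − 36)/(38 − 36) × (70.3 − 48.0) = 59.15
On Form 2, PR 59.15 falls between score 40 (PR 58.6) and 42 (PR 70.5).
Interpolate: 40 + (59.15 − 58.6)/(70.5 − 58.6) × (42 − 40) = 40.1

40.1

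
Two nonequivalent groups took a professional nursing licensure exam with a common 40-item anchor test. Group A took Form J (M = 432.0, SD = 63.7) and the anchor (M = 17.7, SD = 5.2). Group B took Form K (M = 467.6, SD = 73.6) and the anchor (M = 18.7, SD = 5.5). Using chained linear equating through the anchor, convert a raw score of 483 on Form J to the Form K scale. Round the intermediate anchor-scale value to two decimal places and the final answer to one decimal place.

509.9

Form J → anchor (Group A): v = (5.2/63.7)(483 − 432.0) + 17.7 = 21.86
anchor → Form K (Group B): y = (73.6/5.5)(21.86 − 18.7) + 467.6 = 509.9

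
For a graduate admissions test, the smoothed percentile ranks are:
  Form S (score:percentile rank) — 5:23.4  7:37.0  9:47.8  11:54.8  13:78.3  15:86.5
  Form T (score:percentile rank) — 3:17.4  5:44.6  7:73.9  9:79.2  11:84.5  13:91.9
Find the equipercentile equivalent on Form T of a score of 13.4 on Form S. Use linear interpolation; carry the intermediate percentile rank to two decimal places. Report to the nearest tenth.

9.3

PR of 13.4 on Form S: 78.3 + (13.4 − 13)/(15 − 13) × (86.5 − 78.3) = 79.94
On Form T, PR 79.94 falls between score 9 (PR 79.2) and 11 (PR 84.5).
Interpolate: 9 + (79.94 − 79.2)/(84.5 − 79.2) × (11 − 9) = 9.3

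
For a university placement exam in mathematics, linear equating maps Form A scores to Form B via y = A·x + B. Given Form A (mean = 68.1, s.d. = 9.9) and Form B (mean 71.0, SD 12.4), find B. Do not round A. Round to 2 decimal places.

-14.30

A = SD_Y / SD_X = 12.4 / 9.9 = 1.252525
B = M_Y − A·M_X = 71.0 − 1.252525 × 68.1 = -14.30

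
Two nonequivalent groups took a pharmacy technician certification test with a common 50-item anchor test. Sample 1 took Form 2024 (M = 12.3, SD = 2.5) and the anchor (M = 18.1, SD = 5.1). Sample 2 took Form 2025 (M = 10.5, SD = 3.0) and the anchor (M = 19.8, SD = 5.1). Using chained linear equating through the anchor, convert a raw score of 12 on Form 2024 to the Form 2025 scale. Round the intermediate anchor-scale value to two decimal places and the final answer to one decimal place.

9.1

Form 2024 → anchor (Sample 1): v = (5.1/2.5)(12 − 12.3) + 18.1 = 17.49
anchor → Form 2025 (Sample 2): y = (3.0/5.1)(17.49 − 19.8) + 10.5 = 9.1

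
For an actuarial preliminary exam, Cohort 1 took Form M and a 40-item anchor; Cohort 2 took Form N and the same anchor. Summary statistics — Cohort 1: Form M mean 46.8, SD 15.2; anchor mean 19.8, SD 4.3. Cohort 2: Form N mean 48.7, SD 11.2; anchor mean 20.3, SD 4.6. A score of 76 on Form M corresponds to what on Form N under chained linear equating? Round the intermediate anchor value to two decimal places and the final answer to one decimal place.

67.6

Form M → anchor (Cohort 1): v = (4.3/15.2)(76 − 46.8) + 19.8 = 28.06
anchor → Form N (Cohort 2): y = (11.2/4.6)(28.06 − 20.3) + 48.7 = 67.6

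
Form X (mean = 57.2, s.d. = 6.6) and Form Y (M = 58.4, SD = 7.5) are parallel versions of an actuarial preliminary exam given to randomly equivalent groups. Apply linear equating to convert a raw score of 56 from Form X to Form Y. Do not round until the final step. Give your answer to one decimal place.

Linear equating: y = (SD_Y/SD_X)(x − M_X) + M_Y
y = (7.5/6.6)(56 − 57.2) + 58.4
y = 1.136364 × -1.2 + 58.4 = -1.3636 + 58.4 = 57.0

57.0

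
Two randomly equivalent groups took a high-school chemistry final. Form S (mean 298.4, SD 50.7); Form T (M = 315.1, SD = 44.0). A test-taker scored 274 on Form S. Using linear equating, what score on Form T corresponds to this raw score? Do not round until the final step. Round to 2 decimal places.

293.92

Linear equating: y = (SD_Y/SD_X)(x − M_X) + M_Y
y = (44.0/50.7)(274 − 298.4) + 315.1
y = 0.867850 × -24.4 + 315.1 = -21.1755 + 315.1 = 293.92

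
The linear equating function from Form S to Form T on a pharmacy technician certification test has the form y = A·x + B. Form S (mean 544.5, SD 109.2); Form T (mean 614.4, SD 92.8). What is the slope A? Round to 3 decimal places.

A = SD_Y / SD_X = 92.8 / 109.2 = 0.850

0.850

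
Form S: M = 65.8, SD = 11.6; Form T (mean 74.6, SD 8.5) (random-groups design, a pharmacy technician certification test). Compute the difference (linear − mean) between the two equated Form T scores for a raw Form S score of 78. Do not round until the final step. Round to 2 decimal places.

Mean-equated: 78 + (74.6 − 65.8) = 86.80
Linear-equated: (8.5/11.6)(78 − 65.8) + 74.6 = 83.540
Difference = 83.540 − 86.80 = -3.26

-3.26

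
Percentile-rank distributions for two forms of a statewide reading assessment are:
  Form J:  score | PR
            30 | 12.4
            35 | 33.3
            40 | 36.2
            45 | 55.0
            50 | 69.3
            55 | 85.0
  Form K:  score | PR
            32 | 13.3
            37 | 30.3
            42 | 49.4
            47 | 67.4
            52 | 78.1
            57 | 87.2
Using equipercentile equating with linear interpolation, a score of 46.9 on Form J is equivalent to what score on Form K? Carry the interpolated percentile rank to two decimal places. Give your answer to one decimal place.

PR of 46.9 on Form J: 55.0 + (46.9 − 45)/(50 − 45) × (69.3 − 55.0) = 60.43
On Form K, PR 60.43 falls between score 42 (PR 49.4) and 47 (PR 67.4).
Interpolate: 42 + (60.43 − 49.4)/(67.4 − 49.4) × (47 − 42) = 45.1

45.1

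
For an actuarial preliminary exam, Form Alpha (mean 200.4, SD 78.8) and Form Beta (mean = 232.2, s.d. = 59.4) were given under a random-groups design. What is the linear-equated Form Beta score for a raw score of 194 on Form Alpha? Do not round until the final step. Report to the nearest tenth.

227.4

Linear equating: y = (SD_Y/SD_X)(x − M_X) + M_Y
y = (59.4/78.8)(194 − 200.4) + 232.2
y = 0.753807 × -6.4 + 232.2 = -4.8244 + 232.2 = 227.4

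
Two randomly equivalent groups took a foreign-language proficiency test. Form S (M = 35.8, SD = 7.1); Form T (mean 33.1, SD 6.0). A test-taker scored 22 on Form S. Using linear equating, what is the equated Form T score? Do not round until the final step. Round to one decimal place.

Linear equating: y = (SD_Y/SD_X)(x − M_X) + M_Y
y = (6.0/7.1)(22 − 35.8) + 33.1
y = 0.845070 × -13.8 + 33.1 = -11.6620 + 33.1 = 21.4

21.4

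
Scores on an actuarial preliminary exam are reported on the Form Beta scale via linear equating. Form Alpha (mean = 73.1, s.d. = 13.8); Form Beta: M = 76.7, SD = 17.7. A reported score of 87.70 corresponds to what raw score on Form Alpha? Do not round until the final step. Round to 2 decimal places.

Invert y = (SD_Y/SD_X)(x − M_X) + M_Y:
x = (SD_X/SD_Y)(y − M_Y) + M_X = (13.8/17.7)(87.70 − 76.7) + 73.1
x = 0.779661 × 11.000 + 73.1 = 81.68

81.68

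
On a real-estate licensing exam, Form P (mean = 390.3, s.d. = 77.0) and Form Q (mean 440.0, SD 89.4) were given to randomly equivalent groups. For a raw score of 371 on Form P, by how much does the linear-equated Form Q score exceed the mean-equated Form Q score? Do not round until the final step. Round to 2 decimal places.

-3.11

Mean-equated: 371 + (440.0 − 390.3) = 420.70
Linear-equated: (89.4/77.0)(371 − 390.3) + 440.0 = 417.592
Difference = 417.592 − 420.70 = -3.11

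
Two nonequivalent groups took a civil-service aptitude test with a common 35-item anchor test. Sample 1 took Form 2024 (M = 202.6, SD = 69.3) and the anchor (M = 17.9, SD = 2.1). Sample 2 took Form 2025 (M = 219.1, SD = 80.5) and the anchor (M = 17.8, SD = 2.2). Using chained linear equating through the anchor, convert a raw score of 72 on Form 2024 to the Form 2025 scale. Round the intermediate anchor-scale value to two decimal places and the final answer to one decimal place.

Form 2024 → anchor (Sample 1): v = (2.1/69.3)(72 − 202.6) + 17.9 = 13.94
anchor → Form 2025 (Sample 2): y = (80.5/2.2)(13.94 − 17.8) + 219.1 = 77.9

77.9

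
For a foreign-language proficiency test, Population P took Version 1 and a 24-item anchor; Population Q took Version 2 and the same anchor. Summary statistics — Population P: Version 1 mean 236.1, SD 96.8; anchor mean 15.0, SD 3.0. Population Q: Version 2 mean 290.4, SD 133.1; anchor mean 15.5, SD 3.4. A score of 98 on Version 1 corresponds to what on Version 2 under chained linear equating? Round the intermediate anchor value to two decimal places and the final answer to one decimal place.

Version 1 → anchor (Population P): v = (3.0/96.8)(98 − 236.1) + 15.0 = 10.72
anchor → Version 2 (Population Q): y = (133.1/3.4)(10.72 − 15.5) + 290.4 = 103.3

103.3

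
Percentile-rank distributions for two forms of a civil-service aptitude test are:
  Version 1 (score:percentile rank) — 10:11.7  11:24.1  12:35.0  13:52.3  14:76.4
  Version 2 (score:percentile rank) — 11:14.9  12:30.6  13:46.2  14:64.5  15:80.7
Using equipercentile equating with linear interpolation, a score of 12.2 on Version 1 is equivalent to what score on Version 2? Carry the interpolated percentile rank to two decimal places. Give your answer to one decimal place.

PR of 12.2 on Version 1: 35.0 + (12.2 − 12)/(13 − 12) × (52.3 − 35.0) = 38.46
On Version 2, PR 38.46 falls between score 12 (PR 30.6) and 13 (PR 46.2).
Interpolate: 12 + (38.46 − 30.6)/(46.2 − 30.6) × (13 − 12) = 12.5

12.5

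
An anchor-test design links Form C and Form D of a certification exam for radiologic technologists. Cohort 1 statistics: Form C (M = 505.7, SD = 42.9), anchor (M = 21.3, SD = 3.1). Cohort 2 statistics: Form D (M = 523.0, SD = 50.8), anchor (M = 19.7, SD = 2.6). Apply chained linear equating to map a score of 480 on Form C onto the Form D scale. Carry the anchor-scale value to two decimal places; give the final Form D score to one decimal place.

Form C → anchor (Cohort 1): v = (3.1/42.9)(480 − 505.7) + 21.3 = 19.44
anchor → Form D (Cohort 2): y = (50.8/2.6)(19.44 − 19.7) + 523.0 = 517.9

517.9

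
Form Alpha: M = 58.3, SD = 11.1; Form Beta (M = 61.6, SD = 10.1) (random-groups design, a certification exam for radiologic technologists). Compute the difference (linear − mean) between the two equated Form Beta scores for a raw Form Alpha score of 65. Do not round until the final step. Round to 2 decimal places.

-0.60

Mean-equated: 65 + (61.6 − 58.3) = 68.30
Linear-equated: (10.1/11.1)(65 − 58.3) + 61.6 = 67.696
Difference = 67.696 − 68.30 = -0.60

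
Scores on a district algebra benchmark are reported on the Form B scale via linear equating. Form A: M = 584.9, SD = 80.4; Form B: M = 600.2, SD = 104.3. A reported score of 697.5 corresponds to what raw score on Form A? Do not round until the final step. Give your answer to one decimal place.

Invert y = (SD_Y/SD_X)(x − M_X) + M_Y:
x = (SD_X/SD_Y)(y − M_Y) + M_X = (80.4/104.3)(697.5 − 600.2) + 584.9
x = 0.770853 × 97.300 + 584.9 = 659.9

659.9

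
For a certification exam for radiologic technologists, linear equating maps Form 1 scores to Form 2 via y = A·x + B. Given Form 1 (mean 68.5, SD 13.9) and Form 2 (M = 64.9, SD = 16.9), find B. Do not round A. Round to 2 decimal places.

-18.38

A = SD_Y / SD_X = 16.9 / 13.9 = 1.215827
B = M_Y − A·M_X = 64.9 − 1.215827 × 68.5 = -18.38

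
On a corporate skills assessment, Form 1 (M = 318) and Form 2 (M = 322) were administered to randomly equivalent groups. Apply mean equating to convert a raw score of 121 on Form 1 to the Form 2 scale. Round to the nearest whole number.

125

Mean equating: y = x + (M_Y − M_X) = 121 + (322 − 318) = 125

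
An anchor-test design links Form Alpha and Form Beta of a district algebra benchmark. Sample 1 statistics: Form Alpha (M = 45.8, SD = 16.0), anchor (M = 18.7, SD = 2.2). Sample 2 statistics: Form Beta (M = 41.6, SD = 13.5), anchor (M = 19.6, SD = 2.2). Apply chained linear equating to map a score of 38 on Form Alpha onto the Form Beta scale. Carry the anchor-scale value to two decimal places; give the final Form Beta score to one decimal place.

Form Alpha → anchor (Sample 1): v = (2.2/16.0)(38 − 45.8) + 18.7 = 17.63
anchor → Form Beta (Sample 2): y = (13.5/2.2)(17.63 − 19.6) + 41.6 = 29.5

29.5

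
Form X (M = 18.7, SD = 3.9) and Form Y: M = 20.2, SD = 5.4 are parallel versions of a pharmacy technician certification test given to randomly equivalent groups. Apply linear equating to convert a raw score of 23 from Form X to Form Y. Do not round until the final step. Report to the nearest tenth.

Linear equating: y = (SD_Y/SD_X)(x − M_X) + M_Y
y = (5.4/3.9)(23 − 18.7) + 20.2
y = 1.384615 × 4.3 + 20.2 = 5.9538 + 20.2 = 26.2

26.2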